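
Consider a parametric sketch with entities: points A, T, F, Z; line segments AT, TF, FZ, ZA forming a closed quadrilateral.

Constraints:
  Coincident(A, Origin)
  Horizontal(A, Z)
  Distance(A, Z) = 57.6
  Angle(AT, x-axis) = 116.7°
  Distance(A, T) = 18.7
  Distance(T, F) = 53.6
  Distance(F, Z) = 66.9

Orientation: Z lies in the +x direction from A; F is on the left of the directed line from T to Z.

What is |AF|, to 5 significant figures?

63.682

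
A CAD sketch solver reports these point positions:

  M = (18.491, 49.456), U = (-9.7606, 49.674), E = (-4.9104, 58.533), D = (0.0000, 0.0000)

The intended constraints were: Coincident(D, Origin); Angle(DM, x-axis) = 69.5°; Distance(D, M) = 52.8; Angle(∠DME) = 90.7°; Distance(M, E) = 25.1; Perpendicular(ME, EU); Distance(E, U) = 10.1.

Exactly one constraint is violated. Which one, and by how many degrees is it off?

Perpendicular(ME, EU) — off by 7.50°.

D = (0.00, 0.00) ✓; DM at 69.50° ✓; |DM| = 52.80 ✓; ∠DME = 90.70° ✓; |ME| = 25.10 ✓; ∠(ME, EU) = 82.50° ✗; |EU| = 10.10 ✓.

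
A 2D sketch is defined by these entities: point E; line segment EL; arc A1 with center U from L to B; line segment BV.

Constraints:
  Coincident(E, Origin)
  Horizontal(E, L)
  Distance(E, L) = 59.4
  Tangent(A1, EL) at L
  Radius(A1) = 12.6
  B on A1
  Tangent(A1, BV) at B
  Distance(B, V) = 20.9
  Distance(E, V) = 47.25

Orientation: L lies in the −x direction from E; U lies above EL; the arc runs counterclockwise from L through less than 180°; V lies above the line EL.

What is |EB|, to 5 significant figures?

48.508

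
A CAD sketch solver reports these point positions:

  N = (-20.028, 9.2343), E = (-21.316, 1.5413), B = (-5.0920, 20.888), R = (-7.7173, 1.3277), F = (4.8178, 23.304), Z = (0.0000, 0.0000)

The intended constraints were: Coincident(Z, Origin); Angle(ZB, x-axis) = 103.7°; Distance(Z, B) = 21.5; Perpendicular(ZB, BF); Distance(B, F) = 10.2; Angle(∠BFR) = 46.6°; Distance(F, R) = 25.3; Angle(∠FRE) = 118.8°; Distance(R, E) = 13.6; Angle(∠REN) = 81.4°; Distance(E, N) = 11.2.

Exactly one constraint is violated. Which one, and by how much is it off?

Distance(E, N) = 11.2 — off by 3.40.

Z = (0.00, 0.00) ✓; ZB at 103.7° ✓; |ZB| = 21.50 ✓; ∠(ZB, BF) = 90.00° ✓; |BF| = 10.20 ✓; ∠BFR = 46.60° ✓; |FR| = 25.30 ✓; ∠FRE = 118.8° ✓; |RE| = 13.60 ✓; ∠REN = 81.40° ✓; |EN| = 7.800 ✗.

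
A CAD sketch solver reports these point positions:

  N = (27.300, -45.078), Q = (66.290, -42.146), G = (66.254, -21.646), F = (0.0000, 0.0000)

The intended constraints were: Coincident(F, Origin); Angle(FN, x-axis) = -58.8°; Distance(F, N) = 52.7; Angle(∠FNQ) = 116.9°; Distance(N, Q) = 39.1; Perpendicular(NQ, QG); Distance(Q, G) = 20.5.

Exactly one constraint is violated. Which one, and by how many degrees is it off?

Perpendicular(NQ, QG) — off by 4.20°.

F = (0.00, 0.00) ✓; FN at -58.80° ✓; |FN| = 52.70 ✓; ∠FNQ = 116.9° ✓; |NQ| = 39.10 ✓; ∠(NQ, QG) = 85.80° ✗; |QG| = 20.50 ✓.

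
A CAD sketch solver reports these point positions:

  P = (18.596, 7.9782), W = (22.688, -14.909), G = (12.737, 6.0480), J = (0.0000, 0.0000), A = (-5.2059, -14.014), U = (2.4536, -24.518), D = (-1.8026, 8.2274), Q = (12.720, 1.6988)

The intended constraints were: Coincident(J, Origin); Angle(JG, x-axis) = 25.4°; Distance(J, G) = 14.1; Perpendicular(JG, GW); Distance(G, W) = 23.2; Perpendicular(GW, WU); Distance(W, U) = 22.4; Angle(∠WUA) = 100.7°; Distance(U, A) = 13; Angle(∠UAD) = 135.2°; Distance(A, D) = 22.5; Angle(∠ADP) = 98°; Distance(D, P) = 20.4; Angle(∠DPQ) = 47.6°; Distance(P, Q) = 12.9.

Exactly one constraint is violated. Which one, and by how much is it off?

Distance(P, Q) = 12.9 — off by 4.30.

J = (0.00, 0.00) ✓; JG at 25.40° ✓; |JG| = 14.10 ✓; ∠(JG, GW) = 90.00° ✓; |GW| = 23.20 ✓; ∠(GW, WU) = 90.00° ✓; |WU| = 22.40 ✓; ∠WUA = 100.7° ✓; |UA| = 13.00 ✓; ∠UAD = 135.2° ✓; |AD| = 22.50 ✓; ∠ADP = 98.00° ✓; |DP| = 20.40 ✓; ∠DPQ = 47.60° ✓; |PQ| = 8.600 ✗.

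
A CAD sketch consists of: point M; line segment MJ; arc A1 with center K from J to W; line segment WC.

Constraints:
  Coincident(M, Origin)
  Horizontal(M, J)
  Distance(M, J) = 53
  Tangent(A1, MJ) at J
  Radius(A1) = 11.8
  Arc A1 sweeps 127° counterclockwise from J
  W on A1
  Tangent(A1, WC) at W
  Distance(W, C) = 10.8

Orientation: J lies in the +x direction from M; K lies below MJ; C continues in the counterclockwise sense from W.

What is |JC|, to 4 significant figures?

27.68

On A1, J sits at bearing 90° from K; a 127° counterclockwise sweep puts W at bearing 217°, so W = K + 11.8·(cos 217°, sin 217°) = (43.58, -18.90). Since A1 is tangent to WC there, KW ⟂ WC, so WC runs along (−sin 217°, cos 217°); with |WC| = 10.8, C = (50.08, -27.53). Then |JC| = |C − J| = 27.68.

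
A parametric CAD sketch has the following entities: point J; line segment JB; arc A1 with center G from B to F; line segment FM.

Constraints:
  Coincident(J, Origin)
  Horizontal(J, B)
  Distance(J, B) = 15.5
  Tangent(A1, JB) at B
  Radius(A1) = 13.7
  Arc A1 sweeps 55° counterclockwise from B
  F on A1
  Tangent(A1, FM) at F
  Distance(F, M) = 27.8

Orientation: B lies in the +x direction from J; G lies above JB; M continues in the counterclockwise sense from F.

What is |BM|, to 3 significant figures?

39.5

J is at the origin; JB is horizontal with |JB| = 15.5 and B on the +x side, so B = (15.5, 0.00). Tangency of A1 to JB means the radius GB is perpendicular to JB, so G = B + (0, 13.7) = (15.5, 13.7). On A1, B sits at bearing -90° from G; a 55° counterclockwise sweep puts F at bearing -35°, so F = G + 13.7·(cos -35°, sin -35°) = (26.7, 5.84). Since A1 is tangent to FM there, GF ⟂ FM, so FM runs along (−sin -35°, cos -35°); with |FM| = 27.8, M = (42.7, 28.6). Then |BM| = |M − B| = 39.5.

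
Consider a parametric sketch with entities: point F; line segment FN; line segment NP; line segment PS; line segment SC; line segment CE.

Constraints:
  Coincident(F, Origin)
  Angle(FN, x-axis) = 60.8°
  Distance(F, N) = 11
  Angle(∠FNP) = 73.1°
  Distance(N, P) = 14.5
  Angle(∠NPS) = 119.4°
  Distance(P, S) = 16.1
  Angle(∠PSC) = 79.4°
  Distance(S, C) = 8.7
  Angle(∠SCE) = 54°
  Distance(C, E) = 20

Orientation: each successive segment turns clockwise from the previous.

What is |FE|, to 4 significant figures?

21.19

∠PSC = 79.4° gives SC at 152.7° from the x-axis; with |SC| = 8.7, C = (3.063, -12.28). ∠SCE = 54.0° gives CE at 26.70° from the x-axis; with |CE| = 20.0, E = (20.93, -3.290). Then |FE| = |E − F| = 21.19.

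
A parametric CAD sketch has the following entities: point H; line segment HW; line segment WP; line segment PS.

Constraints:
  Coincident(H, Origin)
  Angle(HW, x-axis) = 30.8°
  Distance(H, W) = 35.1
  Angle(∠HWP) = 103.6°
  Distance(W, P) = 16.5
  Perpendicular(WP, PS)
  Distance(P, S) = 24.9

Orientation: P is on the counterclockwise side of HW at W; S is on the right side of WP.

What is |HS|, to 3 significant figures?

64.0

H is at the origin; HW runs at 30.8° with length 35.1, so W = 35.1·(cos 30.8°, sin 30.8°) = (30.1, 18.0). ∠HWP = 103.6°, so WP runs at 30.8° + (180° − 103.6°) = 107° from the x-axis; with |WP| = 16.5, P = W + 16.5·(cos 107°, sin 107°) = (25.3, 33.7). WP ⟂ PS; with |PS| = 24.9 on the right of WP, S = P + 24.9·(0.955, 0.296) = (49.1, 41.1). Then |HS| = |S − H| = 64.0.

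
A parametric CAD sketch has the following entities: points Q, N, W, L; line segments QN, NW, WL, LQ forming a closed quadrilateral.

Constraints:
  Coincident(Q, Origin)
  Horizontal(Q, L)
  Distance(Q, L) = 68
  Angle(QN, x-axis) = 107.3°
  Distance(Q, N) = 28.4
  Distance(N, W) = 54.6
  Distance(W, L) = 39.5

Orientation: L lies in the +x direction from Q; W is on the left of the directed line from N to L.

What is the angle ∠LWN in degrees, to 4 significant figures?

118.2°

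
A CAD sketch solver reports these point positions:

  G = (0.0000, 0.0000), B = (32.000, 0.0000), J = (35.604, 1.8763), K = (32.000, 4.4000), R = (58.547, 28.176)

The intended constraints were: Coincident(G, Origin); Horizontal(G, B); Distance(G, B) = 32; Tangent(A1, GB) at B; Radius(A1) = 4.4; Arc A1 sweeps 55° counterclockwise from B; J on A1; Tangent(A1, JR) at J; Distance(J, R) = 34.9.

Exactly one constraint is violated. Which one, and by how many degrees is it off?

Tangent(A1, JR) at J — off by 6.10°.

G = (0.00, 0.00) ✓; G.y = 0.00, B.y = 0.00 ✓; |GB| = 32.00 ✓; ∠(KB, BG) = 90.00° ✓; |KB| = 4.400 ✓; bearing(K→J) − bearing(K→B) = 55.00° ✓; |KJ| = 4.400 ✓; ∠(KJ, JR) = 96.10° ✗; |JR| = 34.90 ✓.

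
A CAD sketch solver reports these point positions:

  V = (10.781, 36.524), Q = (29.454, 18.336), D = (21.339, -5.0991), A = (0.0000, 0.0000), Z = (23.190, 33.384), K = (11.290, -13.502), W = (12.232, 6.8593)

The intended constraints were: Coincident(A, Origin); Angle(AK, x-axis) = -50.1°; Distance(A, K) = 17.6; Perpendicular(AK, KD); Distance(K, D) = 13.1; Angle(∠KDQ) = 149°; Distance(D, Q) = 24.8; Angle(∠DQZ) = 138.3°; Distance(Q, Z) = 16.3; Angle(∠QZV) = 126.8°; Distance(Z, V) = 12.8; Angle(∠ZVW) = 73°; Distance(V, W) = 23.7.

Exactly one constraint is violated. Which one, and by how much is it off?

Distance(V, W) = 23.7 — off by 6.00.

A = (0.00, 0.00) ✓; AK at -50.10° ✓; |AK| = 17.60 ✓; ∠(AK, KD) = 90.00° ✓; |KD| = 13.10 ✓; ∠KDQ = 149.0° ✓; |DQ| = 24.80 ✓; ∠DQZ = 138.3° ✓; |QZ| = 16.30 ✓; ∠QZV = 126.8° ✓; |ZV| = 12.80 ✓; ∠ZVW = 73.00° ✓; |VW| = 29.70 ✗.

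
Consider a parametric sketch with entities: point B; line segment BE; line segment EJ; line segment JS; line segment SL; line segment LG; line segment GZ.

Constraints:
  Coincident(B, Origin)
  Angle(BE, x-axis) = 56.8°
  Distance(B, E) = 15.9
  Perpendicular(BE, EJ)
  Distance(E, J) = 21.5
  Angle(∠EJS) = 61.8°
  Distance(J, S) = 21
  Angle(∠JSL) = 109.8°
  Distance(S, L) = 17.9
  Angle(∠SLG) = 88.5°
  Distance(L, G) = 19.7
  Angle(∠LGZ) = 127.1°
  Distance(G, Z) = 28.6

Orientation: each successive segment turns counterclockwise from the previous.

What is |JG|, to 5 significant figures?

24.498

B is at the origin; BE runs at 56.8° with length 15.9, so E = (8.7063, 13.305). BE ⟂ EJ, so EJ runs at 146.80°; with |EJ| = 21.5, J = (-9.2842, 25.077). ∠EJS = 61.8° gives JS at -95.000° from the x-axis; with |JS| = 21.0, S = (-11.114, 4.1571). ∠JSL = 109.8° gives SL at -24.800° from the x-axis; with |SL| = 17.9, L = (5.1348, -3.3511). ∠SLG = 88.5° gives LG at 66.700° from the x-axis; with |LG| = 19.7, G = (12.927, 14.742). Then |JG| = |G − J| = 24.498.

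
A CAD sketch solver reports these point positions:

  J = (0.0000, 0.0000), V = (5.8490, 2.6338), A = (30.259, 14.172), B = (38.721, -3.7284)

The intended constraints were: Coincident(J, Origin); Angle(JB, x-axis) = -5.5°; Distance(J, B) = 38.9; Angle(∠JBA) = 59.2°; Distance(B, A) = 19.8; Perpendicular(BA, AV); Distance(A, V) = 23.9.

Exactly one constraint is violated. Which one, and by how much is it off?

Distance(A, V) = 23.9 — off by 3.10.

J = (0.00, 0.00) ✓; JB at -5.500° ✓; |JB| = 38.90 ✓; ∠JBA = 59.20° ✓; |BA| = 19.80 ✓; ∠(BA, AV) = 90.00° ✓; |AV| = 27.00 ✗.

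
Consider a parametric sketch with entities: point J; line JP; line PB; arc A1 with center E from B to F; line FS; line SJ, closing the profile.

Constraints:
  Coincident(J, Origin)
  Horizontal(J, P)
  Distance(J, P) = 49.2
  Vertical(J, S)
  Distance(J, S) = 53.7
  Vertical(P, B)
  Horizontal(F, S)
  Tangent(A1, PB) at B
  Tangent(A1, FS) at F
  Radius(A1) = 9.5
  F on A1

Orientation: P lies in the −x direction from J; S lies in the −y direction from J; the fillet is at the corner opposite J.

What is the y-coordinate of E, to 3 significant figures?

-44.2

J is at the origin; JP is horizontal with |JP| = 49.2 and P on the −x side, so P = (-49.2, 0.00). J and S share the same x with |JS| = 53.7 and S on the −y side, so S = (0.00, -53.7). The virtual corner opposite J is at (-49.2, -53.7). A1 meets PB tangentially, so EB is at right angles to PB and since A1 is tangent to FS there, EF ⟂ FS, with radius 9.5, so the center E sits 9.5 in from both sides at E = (-39.7, -44.2). So E.y = -44.2.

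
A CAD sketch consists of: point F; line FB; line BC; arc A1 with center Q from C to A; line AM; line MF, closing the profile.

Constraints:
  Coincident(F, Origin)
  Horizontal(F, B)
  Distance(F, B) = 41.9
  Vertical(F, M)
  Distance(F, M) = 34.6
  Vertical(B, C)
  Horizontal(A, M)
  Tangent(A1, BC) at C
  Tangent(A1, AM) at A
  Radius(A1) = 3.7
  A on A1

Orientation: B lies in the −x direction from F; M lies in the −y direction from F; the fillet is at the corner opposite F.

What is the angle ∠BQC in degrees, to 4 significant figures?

83.17°

F is at the origin; F and B share the same y with |FB| = 41.9 and B on the −x side, so B = (-41.90, 0.000). F and M share the same x with |FM| = 34.6 and M on the −y side, so M = (0.000, -34.60). The virtual corner opposite F is at (-41.90, -34.60). A1 meets BC tangentially, so QC is at right angles to BC and the tangent condition forces QA to be normal to AM, with radius 3.7, so the center Q sits 3.7 in from both sides at Q = (-38.20, -30.90). That places the tangent points at C = (-41.90, -30.90) on BC and A = (-38.20, -34.60) on AM. Then cos ∠BQC = QB·QC / (|QB||QC|), giving 83.17°.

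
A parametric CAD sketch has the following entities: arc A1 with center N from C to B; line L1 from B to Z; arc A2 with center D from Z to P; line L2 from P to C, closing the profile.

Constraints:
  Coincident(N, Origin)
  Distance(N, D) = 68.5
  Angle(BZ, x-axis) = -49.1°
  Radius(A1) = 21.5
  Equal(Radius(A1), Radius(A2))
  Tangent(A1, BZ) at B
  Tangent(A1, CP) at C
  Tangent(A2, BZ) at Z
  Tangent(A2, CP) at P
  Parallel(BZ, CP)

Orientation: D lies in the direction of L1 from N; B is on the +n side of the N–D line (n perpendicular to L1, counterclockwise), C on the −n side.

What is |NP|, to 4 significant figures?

71.79

Tangency of A1 to both parallel lines with radius 21.5 puts B and C at N ± 21.5·n: B = (16.25, 14.08), C = (-16.25, -14.08). Equal radii place Z and P the same way about D: Z = D + 21.5·n = (61.10, -37.70), P = D − 21.5·n = (28.60, -65.85). Then |NP| = |P − N| = 71.79.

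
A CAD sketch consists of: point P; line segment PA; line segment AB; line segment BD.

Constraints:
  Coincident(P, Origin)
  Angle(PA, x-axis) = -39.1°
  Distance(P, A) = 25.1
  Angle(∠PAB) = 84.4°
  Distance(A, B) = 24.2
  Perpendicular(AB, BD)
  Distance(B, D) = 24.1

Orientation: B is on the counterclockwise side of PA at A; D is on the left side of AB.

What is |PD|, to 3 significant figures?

21.8

P is at the origin; PA runs at -39.1° with length 25.1, so A = 25.1·(cos -39.1°, sin -39.1°) = (19.5, -15.8). ∠PAB = 84.4°, so AB runs at -39.1° + (180° − 84.4°) = 56.5° from the x-axis; with |AB| = 24.2, B = A + 24.2·(cos 56.5°, sin 56.5°) = (32.8, 4.35). The perpendicularity gives BD at right angles to AB; with |BD| = 24.1 on the left of AB, D = B + 24.1·(-0.834, 0.552) = (12.7, 17.7). Then |PD| = |D − P| = 21.8.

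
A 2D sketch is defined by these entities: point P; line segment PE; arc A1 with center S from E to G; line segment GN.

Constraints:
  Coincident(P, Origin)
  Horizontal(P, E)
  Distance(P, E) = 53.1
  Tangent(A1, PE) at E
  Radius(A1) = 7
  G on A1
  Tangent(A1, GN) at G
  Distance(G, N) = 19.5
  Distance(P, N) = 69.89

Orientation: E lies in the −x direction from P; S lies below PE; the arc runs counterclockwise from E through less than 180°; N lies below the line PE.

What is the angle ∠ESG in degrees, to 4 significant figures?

71.62°

Checks: |SG| = 7.000 ✓; ∠(SG, GN) = 90.00° ✓; |GN| = 19.50 ✓; |PN| = 69.89 ✓.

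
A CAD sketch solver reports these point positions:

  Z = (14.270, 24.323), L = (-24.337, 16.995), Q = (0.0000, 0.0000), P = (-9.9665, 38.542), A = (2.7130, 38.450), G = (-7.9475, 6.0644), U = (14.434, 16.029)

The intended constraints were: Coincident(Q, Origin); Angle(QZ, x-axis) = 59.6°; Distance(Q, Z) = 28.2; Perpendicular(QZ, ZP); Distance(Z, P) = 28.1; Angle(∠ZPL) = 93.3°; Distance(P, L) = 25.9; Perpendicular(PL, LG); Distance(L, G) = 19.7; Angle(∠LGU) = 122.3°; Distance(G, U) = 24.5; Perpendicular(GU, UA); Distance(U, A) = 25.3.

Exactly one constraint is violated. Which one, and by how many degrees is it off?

Perpendicular(GU, UA) — off by 3.60°.

Q = (0.00, 0.00) ✓; QZ at 59.60° ✓; |QZ| = 28.20 ✓; ∠(QZ, ZP) = 90.00° ✓; |ZP| = 28.10 ✓; ∠ZPL = 93.30° ✓; |PL| = 25.90 ✓; ∠(PL, LG) = 90.00° ✓; |LG| = 19.70 ✓; ∠LGU = 122.3° ✓; |GU| = 24.50 ✓; ∠(GU, UA) = 93.60° ✗; |UA| = 25.30 ✓.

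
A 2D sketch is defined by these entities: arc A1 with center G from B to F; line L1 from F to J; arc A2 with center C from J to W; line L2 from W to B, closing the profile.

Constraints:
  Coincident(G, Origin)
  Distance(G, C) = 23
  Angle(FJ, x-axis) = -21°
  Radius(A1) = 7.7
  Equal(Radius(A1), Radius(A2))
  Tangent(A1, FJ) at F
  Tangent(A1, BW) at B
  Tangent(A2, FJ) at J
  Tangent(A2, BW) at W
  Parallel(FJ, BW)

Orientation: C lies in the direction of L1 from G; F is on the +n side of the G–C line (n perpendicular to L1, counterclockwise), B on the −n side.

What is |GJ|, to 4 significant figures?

24.25

Tangency of A1 to both parallel lines with radius 7.7 puts F and B at G ± 7.7·n: F = (2.759, 7.189), B = (-2.759, -7.189). Equal radii place J and W the same way about C: J = C + 7.7·n = (24.23, -1.054), W = C − 7.7·n = (18.71, -15.43). Then |GJ| = |J − G| = 24.25.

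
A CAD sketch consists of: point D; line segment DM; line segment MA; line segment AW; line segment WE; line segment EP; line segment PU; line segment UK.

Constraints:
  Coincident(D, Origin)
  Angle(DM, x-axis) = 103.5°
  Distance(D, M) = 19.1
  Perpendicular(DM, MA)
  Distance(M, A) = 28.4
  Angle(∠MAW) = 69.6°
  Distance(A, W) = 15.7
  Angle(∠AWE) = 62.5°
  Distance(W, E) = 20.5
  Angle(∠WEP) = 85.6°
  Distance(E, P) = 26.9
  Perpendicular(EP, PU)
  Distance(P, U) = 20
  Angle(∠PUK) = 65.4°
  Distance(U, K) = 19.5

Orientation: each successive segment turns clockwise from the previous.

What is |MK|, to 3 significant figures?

23.9

D is at the origin; DM runs at 103.5° with length 19.1, so M = (-4.46, 18.6). DM is perpendicular to MA, so MA runs at 13.5°; with |MA| = 28.4, A = (23.2, 25.2). ∠MAW = 69.6° gives AW at -96.9° from the x-axis; with |AW| = 15.7, W = (21.3, 9.62). ∠AWE = 62.5° gives WE at 146° from the x-axis; with |WE| = 20.5, E = (4.36, 21.2). ∠WEP = 85.6° gives EP at 51.2° from the x-axis; with |EP| = 26.9, P = (21.2, 42.2). EP is perpendicular to PU, so PU runs at -38.8°; with |PU| = 20.0, U = (36.8, 29.6). ∠PUK = 65.4° gives UK at -153° from the x-axis; with |UK| = 19.5, K = (19.4, 20.9). Then |MK| = |K − M| = 23.9.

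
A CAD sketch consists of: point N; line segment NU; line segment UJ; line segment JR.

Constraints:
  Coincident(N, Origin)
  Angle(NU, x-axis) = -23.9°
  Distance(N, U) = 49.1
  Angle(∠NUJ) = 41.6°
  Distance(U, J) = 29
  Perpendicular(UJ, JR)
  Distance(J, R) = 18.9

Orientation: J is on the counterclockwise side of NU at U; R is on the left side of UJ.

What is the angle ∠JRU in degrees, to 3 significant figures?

56.9°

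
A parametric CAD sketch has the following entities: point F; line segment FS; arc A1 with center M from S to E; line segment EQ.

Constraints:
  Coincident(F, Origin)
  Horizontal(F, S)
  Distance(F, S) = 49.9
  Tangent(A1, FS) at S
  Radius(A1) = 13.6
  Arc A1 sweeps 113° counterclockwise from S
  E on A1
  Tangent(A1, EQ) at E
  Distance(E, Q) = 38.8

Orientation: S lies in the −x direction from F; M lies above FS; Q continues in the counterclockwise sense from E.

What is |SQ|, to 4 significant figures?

54.69

F is at the origin; FS is horizontal with |FS| = 49.9 and S on the −x side, so S = (-49.90, 0.000). Since A1 is tangent to FS there, MS ⟂ FS, so M = S + (0, 13.6) = (-49.90, 13.60). On A1, S sits at bearing -90° from M; a 113° counterclockwise sweep puts E at bearing 23°, so E = M + 13.6·(cos 23°, sin 23°) = (-37.38, 18.91). Tangency of A1 to EQ means the radius ME is perpendicular to EQ, so EQ runs along (−sin 23°, cos 23°); with |EQ| = 38.8, Q = (-52.54, 54.63). Then |SQ| = |Q − S| = 54.69.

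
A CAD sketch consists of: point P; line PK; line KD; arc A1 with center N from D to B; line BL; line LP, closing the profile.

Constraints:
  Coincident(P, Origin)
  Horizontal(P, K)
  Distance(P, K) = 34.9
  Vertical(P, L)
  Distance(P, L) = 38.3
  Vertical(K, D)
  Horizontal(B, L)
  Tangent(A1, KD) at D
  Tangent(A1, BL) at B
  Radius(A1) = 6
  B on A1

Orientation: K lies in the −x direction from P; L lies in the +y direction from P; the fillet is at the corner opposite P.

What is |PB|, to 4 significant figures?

47.98

P is at the origin; P and K share the same y with |PK| = 34.9 and K on the −x side, so K = (-34.90, 0.000). P and L share the same x with |PL| = 38.3 and L on the +y side, so L = (0.000, 38.30). The virtual corner opposite P is at (-34.90, 38.30). A1 meets KD tangentially, so ND is at right angles to KD and since A1 is tangent to BL there, NB ⟂ BL, with radius 6.0, so the center N sits 6.0 in from both sides at N = (-28.90, 32.30). That places the tangent points at D = (-34.90, 32.30) on KD and B = (-28.90, 38.30) on BL. Then |PB| = |B − P| = 47.98.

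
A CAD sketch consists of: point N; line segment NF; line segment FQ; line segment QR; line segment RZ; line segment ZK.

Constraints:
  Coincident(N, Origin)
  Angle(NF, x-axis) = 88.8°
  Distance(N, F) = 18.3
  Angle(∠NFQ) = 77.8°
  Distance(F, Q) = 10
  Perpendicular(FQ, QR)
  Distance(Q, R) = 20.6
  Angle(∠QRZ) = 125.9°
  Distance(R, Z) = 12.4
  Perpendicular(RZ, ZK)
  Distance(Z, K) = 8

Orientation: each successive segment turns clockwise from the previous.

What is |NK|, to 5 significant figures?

9.2890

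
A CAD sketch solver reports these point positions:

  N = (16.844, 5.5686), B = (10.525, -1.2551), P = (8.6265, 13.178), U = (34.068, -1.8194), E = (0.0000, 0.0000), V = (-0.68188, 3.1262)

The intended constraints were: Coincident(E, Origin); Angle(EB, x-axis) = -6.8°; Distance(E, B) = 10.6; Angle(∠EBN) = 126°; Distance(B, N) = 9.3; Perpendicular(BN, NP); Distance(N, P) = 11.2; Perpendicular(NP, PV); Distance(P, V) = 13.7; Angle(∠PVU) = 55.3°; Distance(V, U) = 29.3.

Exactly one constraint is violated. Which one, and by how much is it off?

Distance(V, U) = 29.3 — off by 5.80.

E = (0.00, 0.00) ✓; EB at -6.800° ✓; |EB| = 10.60 ✓; ∠EBN = 126.0° ✓; |BN| = 9.300 ✓; ∠(BN, NP) = 90.00° ✓; |NP| = 11.20 ✓; ∠(NP, PV) = 90.00° ✓; |PV| = 13.70 ✓; ∠PVU = 55.30° ✓; |VU| = 35.10 ✗.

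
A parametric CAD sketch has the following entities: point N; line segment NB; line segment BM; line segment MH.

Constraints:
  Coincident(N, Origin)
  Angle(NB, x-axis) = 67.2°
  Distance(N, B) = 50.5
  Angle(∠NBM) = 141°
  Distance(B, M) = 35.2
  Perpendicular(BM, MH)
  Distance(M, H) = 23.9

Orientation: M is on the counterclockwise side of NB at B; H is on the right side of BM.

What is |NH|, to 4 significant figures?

92.97

N is at the origin; NB runs at 67.2° with length 50.5, so B = 50.5·(cos 67.2°, sin 67.2°) = (19.57, 46.55). ∠NBM = 141.0°, so BM runs at 67.2° + (180° − 141.0°) = 106.2° from the x-axis; with |BM| = 35.2, M = B + 35.2·(cos 106.2°, sin 106.2°) = (9.749, 80.36). BM is perpendicular to MH; with |MH| = 23.9 on the right of BM, H = M + 23.9·(0.9603, 0.2790) = (32.70, 87.02). Then |NH| = |H − N| = 92.97.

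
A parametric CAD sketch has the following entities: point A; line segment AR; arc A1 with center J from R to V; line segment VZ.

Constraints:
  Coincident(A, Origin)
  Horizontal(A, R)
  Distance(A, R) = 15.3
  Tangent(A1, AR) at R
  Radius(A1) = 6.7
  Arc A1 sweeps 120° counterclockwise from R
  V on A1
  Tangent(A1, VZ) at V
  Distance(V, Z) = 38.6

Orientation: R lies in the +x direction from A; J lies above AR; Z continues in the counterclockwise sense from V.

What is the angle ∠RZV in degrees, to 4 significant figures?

12.75°

A is at the origin; AR is horizontal with |AR| = 15.3 and R on the +x side, so R = (15.30, 0.000). A1 meets AR tangentially, so JR is at right angles to AR, so J = R + (0, 6.7) = (15.30, 6.700). On A1, R sits at bearing -90° from J; a 120° counterclockwise sweep puts V at bearing 30°, so V = J + 6.7·(cos 30°, sin 30°) = (21.10, 10.05). Tangency of A1 to VZ means the radius JV is perpendicular to VZ, so VZ runs along (−sin 30°, cos 30°); with |VZ| = 38.6, Z = (1.802, 43.48). Then cos ∠RZV = ZR·ZV / (|ZR||ZV|), giving 12.75°.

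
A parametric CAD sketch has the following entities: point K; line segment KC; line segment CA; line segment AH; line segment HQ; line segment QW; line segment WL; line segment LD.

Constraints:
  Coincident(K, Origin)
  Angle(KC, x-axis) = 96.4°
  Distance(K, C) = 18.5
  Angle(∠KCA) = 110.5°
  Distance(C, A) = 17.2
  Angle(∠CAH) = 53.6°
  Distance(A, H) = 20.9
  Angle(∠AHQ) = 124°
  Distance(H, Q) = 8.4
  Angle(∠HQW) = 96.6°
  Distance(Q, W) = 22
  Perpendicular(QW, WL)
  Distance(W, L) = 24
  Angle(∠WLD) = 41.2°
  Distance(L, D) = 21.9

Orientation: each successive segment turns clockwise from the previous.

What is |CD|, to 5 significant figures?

9.0119

K is at the origin; KC runs at 96.4° with length 18.5, so C = (-2.0622, 18.385). ∠KCA = 110.5° gives CA at 26.900° from the x-axis; with |CA| = 17.2, A = (13.277, 26.167). ∠CAH = 53.6° gives AH at -99.500° from the x-axis; with |AH| = 20.9, H = (9.8272, 5.5532). ∠AHQ = 124.0° gives HQ at -155.50° from the x-axis; with |HQ| = 8.4, Q = (2.1836, 2.0698). ∠HQW = 96.6° gives QW at 121.10° from the x-axis; with |QW| = 22.0, W = (-9.1802, 20.908). QW is perpendicular to WL, so WL runs at 31.100°; with |WL| = 24.0, L = (11.370, 33.304). ∠WLD = 41.2° gives LD at -107.70° from the x-axis; with |LD| = 21.9, D = (4.7119, 12.441). Then |CD| = |D − C| = 9.0119.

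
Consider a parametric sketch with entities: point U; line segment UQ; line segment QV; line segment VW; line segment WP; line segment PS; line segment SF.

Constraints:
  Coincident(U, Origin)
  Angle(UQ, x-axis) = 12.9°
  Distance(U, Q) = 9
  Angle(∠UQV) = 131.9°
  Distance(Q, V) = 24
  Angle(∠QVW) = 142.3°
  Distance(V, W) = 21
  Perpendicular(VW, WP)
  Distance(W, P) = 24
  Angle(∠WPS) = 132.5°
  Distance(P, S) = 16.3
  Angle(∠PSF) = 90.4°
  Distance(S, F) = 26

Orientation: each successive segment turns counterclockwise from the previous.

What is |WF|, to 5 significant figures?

33.734

U is at the origin; UQ runs at 12.9° with length 9.0, so Q = (8.7729, 2.0093). ∠UQV = 131.9° gives QV at 61.000° from the x-axis; with |QV| = 24.0, V = (20.408, 23.000). ∠QVW = 142.3° gives VW at 98.700° from the x-axis; with |VW| = 21.0, W = (17.232, 43.758). The perpendicularity gives WP at right angles to VW, so WP runs at -171.30°; with |WP| = 24.0, P = (-6.4920, 40.128). ∠WPS = 132.5° gives PS at -123.80° from the x-axis; with |PS| = 16.3, S = (-15.560, 26.583). ∠PSF = 90.4° gives SF at -34.200° from the x-axis; with |SF| = 26.0, F = (5.9444, 11.969). Then |WF| = |F − W| = 33.734.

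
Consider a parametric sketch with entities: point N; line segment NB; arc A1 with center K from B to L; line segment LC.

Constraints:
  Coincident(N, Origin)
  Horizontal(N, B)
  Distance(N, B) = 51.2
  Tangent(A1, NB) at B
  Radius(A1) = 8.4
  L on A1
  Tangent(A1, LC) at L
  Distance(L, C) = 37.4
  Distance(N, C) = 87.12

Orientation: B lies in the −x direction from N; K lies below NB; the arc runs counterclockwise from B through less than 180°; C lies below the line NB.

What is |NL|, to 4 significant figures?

57.95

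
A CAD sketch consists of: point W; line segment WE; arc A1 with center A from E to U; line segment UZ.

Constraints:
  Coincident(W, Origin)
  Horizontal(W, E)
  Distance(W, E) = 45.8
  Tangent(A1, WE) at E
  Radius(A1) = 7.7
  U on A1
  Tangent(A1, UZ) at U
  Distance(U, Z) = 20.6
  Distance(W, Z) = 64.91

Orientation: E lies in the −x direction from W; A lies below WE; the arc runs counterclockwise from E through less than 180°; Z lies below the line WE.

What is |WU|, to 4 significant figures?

53.26

W is at the origin; WE is horizontal with |WE| = 45.8 and E on the −x side, so E = (-45.80, 0.000). A1 meets WE tangentially, so AE is at right angles to WE, so A = E + (0, -7.7) = (-45.80, -7.700). Since AU ⟂ UZ (tangency), |AZ| = √(7.7² + 20.6²) = 21.99 regardless of where U sits on A1. So Z lies on both circle(W, 64.91) and circle(A, 21.99); the below-WE intersection is Z = (-60.17, -24.35). U is the foot of the tangent from Z: U = (-53.02, -5.028).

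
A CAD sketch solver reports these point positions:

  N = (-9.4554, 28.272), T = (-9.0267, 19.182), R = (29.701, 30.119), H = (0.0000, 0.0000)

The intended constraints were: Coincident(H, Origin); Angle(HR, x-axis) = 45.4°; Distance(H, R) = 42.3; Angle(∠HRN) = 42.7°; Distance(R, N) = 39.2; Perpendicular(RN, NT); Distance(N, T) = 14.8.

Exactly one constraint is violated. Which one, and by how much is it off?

Distance(N, T) = 14.8 — off by 5.70.

H = (0.00, 0.00) ✓; HR at 45.40° ✓; |HR| = 42.30 ✓; ∠HRN = 42.70° ✓; |RN| = 39.20 ✓; ∠(RN, NT) = 90.00° ✓; |NT| = 9.100 ✗.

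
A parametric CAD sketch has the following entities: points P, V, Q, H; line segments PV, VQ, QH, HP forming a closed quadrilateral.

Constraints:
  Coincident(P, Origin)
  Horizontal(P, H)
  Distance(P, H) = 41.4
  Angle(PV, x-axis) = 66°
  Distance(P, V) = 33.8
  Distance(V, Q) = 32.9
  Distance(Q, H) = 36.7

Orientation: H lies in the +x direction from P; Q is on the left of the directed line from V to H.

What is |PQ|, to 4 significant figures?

58.80

P is at the origin; P and H share the same y with |PH| = 41.4 and H in +x, so H = (41.4, 0). PV runs at 66.0° with |PV| = 33.8, so V = (13.75, 30.88). Q is determined by |VQ| = 32.9 and |QH| = 36.7 together: it lies at the intersection of circle(V, 32.9) and circle(H, 36.7). With |VH| = 41.45, the foot of the radical line on VH is 17.53 from V and the perpendicular offset is √(32.9² − 17.53²) = 27.84. Taking the left-of-VH solution: Q = (46.18, 36.39).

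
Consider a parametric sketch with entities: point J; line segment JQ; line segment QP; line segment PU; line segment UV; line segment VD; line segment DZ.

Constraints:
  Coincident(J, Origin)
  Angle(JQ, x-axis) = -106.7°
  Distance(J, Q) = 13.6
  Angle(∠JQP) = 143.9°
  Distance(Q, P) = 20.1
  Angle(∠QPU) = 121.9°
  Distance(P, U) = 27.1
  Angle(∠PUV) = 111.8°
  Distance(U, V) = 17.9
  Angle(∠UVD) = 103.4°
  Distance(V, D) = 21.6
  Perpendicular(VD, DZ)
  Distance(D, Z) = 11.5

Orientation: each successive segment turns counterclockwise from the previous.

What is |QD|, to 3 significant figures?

29.3

J is at the origin; JQ runs at -106.7° with length 13.6, so Q = (-3.91, -13.0). ∠JQP = 143.9° gives QP at -70.6° from the x-axis; with |QP| = 20.1, P = (2.77, -32.0). ∠QPU = 121.9° gives PU at -12.5° from the x-axis; with |PU| = 27.1, U = (29.2, -37.9). ∠PUV = 111.8° gives UV at 55.7° from the x-axis; with |UV| = 17.9, V = (39.3, -23.1). ∠UVD = 103.4° gives VD at 132° from the x-axis; with |VD| = 21.6, D = (24.8, -7.09). Then |QD| = |D − Q| = 29.3.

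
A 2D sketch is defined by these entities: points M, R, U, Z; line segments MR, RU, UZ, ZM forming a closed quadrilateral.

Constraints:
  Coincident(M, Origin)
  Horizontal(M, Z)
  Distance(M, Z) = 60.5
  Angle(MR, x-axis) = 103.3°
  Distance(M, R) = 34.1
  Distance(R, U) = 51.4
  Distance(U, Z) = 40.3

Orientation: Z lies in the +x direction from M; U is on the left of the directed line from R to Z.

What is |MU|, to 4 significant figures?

56.75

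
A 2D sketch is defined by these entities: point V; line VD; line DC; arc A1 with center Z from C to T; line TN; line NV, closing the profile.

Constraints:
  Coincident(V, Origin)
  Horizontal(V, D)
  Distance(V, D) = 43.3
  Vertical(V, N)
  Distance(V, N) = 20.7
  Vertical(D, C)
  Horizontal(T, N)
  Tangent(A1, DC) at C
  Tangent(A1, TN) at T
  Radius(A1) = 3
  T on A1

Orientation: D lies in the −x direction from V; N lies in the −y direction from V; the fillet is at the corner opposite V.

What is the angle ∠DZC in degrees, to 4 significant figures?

80.38°

V is at the origin; VD is horizontal with |VD| = 43.3 and D on the −x side, so D = (-43.30, 0.000). V and N share the same x with |VN| = 20.7 and N on the −y side, so N = (0.000, -20.70). The virtual corner opposite V is at (-43.30, -20.70). The tangent condition forces ZC to be normal to DC and tangency of A1 to TN means the radius ZT is perpendicular to TN, with radius 3.0, so the center Z sits 3.0 in from both sides at Z = (-40.30, -17.70). That places the tangent points at C = (-43.30, -17.70) on DC and T = (-40.30, -20.70) on TN. Then cos ∠DZC = ZD·ZC / (|ZD||ZC|), giving 80.38°.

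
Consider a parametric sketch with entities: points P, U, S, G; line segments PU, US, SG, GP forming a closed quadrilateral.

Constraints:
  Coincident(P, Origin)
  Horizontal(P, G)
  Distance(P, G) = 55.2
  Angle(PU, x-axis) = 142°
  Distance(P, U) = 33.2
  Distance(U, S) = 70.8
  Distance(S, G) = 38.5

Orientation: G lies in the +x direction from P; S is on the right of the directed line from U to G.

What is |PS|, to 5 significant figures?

37.702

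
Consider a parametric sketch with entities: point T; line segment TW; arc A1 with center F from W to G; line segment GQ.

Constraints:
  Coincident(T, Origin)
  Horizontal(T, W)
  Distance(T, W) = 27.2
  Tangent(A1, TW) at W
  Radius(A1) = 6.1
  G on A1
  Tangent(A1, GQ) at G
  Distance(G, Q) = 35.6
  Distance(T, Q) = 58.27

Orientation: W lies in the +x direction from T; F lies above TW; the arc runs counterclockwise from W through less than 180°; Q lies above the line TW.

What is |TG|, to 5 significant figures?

33.253

T is at the origin; T and W share the same y with |TW| = 27.2 and W on the +x side, so W = (27.200, 0.0000). The tangent condition forces FW to be normal to TW, so F = W + (0, 6.1) = (27.200, 6.1000). Since FG ⟂ GQ (tangency), |FQ| = √(6.1² + 35.6²) = 36.119 regardless of where G sits on A1. So Q lies on both circle(T, 58.27) and circle(F, 36.119); the above-TW intersection is Q = (44.204, 37.966). G is the foot of the tangent from Q: G = (32.989, 4.1784).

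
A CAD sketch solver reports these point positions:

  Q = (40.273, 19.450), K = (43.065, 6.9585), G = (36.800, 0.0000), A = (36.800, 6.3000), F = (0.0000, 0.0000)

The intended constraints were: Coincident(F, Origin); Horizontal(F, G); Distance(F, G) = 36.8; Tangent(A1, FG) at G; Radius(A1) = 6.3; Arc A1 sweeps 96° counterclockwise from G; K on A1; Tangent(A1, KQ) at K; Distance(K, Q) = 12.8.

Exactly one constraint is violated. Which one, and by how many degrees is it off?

Tangent(A1, KQ) at K — off by 6.60°.

F = (0.00, 0.00) ✓; F.y = 0.00, G.y = 0.00 ✓; |FG| = 36.80 ✓; ∠(AG, GF) = 90.00° ✓; |AG| = 6.300 ✓; bearing(A→K) − bearing(A→G) = 96.00° ✓; |AK| = 6.300 ✓; ∠(AK, KQ) = 83.40° ✗; |KQ| = 12.80 ✓.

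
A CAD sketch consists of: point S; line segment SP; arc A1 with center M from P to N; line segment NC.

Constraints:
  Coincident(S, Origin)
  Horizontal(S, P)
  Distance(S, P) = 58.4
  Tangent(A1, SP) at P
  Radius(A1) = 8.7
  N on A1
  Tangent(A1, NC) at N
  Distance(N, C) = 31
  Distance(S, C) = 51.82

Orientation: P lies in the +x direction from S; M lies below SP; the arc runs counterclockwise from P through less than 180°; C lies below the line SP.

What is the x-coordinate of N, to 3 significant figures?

50.3

S is at the origin; S and P share the same y with |SP| = 58.4 and P on the +x side, so P = (58.4, 0.00). A1 meets SP tangentially, so MP is at right angles to SP, so M = P + (0, -8.7) = (58.4, -8.70). Since MN ⟂ NC (tangency), |MC| = √(8.7² + 31.0²) = 32.2 regardless of where N sits on A1. So C lies on both circle(S, 51.82) and circle(M, 32.2); the below-SP intersection is C = (38.9, -34.3). N is the foot of the tangent from C: N = (50.3, -5.48).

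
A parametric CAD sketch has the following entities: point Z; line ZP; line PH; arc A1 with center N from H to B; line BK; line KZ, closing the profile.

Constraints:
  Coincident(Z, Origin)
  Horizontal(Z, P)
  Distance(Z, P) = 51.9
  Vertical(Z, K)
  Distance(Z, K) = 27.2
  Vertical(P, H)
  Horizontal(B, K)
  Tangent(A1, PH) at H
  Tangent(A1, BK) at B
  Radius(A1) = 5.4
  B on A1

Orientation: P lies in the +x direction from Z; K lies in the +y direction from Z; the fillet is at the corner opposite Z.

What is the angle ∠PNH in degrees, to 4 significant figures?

76.09°

Z is at the origin; Z and P share the same y with |ZP| = 51.9 and P on the +x side, so P = (51.90, 0.000). ZK is vertical with |ZK| = 27.2 and K on the +y side, so K = (0.000, 27.20). The virtual corner opposite Z is at (51.90, 27.20). Tangency of A1 to PH means the radius NH is perpendicular to PH and tangency of A1 to BK means the radius NB is perpendicular to BK, with radius 5.4, so the center N sits 5.4 in from both sides at N = (46.50, 21.80). That places the tangent points at H = (51.90, 21.80) on PH and B = (46.50, 27.20) on BK. Then cos ∠PNH = NP·NH / (|NP||NH|), giving 76.09°.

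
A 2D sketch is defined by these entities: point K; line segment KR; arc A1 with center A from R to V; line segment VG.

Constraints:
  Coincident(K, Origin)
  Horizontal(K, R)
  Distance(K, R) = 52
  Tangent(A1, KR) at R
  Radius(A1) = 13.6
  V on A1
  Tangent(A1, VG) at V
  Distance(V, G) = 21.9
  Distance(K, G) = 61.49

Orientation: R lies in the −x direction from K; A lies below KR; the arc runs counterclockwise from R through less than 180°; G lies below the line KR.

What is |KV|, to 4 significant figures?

66.14

Checks: |AV| = 13.60 ✓; ∠(AV, VG) = 90.00° ✓; |VG| = 21.90 ✓; |KG| = 61.49 ✓.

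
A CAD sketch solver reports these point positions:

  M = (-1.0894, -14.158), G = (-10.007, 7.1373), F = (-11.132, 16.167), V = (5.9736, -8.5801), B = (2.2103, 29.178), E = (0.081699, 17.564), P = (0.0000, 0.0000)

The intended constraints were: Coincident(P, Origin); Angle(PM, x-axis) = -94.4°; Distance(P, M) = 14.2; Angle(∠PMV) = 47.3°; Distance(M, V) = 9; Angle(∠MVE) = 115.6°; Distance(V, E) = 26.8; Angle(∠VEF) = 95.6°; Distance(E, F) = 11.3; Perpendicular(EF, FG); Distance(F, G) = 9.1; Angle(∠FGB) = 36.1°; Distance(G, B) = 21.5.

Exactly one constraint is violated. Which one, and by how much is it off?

Distance(G, B) = 21.5 — off by 3.70.

P = (0.00, 0.00) ✓; PM at -94.40° ✓; |PM| = 14.20 ✓; ∠PMV = 47.30° ✓; |MV| = 9.000 ✓; ∠MVE = 115.6° ✓; |VE| = 26.80 ✓; ∠VEF = 95.60° ✓; |EF| = 11.30 ✓; ∠(EF, FG) = 90.00° ✓; |FG| = 9.100 ✓; ∠FGB = 36.10° ✓; |GB| = 25.20 ✗.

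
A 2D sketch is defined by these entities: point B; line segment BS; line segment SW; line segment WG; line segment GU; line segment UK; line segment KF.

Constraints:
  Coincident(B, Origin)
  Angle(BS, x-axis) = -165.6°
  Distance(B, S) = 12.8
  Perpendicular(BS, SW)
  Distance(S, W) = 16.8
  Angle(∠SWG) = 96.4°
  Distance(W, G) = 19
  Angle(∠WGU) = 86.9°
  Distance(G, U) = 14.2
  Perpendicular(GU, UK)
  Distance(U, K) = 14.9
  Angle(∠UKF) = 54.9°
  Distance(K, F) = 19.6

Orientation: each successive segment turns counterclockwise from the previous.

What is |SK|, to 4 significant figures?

6.193

∠WGU = 86.9° gives GU at 101.1° from the x-axis; with |GU| = 14.2, U = (7.861, -2.877). The perpendicularity gives UK at right angles to GU, so UK runs at -168.9°; with |UK| = 14.9, K = (-6.760, -5.745). Then |SK| = |K − S| = 6.193.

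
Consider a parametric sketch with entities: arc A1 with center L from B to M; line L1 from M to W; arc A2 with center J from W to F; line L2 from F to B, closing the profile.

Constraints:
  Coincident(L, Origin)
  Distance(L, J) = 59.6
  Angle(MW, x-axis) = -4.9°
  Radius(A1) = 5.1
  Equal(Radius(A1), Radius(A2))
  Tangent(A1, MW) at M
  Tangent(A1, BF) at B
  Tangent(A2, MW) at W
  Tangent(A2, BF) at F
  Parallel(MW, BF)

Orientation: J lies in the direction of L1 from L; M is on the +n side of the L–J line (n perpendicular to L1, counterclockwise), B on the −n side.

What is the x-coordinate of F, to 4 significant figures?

58.95

The slot axis is L1's direction at -4.9°, so u = (cos -4.9°, sin -4.9°) = (0.9963, -0.08542) and n = (−sin -4.9°, cos -4.9°) = (0.08542, 0.9963). L is at the origin and J lies 59.6 along u from L, so J = 59.6·u = (59.38, -5.091). Tangency of A1 to both parallel lines with radius 5.1 puts M and B at L ± 5.1·n: M = (0.4356, 5.081), B = (-0.4356, -5.081). Equal radii place W and F the same way about J: W = J + 5.1·n = (59.82, -0.009488), F = J − 5.1·n = (58.95, -10.17). So F.x = 58.95.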